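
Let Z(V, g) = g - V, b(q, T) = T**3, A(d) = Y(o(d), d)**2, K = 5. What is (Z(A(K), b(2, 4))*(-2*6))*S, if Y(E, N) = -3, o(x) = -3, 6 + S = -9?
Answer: 9900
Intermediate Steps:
S = -15 (S = -6 - 9 = -15)
A(d) = 9 (A(d) = (-3)**2 = 9)
(Z(A(K), b(2, 4))*(-2*6))*S = ((4**3 - 1*9)*(-2*6))*(-15) = ((64 - 9)*(-12))*(-15) = (55*(-12))*(-15) = -660*(-15) = 9900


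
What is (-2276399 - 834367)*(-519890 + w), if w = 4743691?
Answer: -13139256541566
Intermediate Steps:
(-2276399 - 834367)*(-519890 + w) = (-2276399 - 834367)*(-519890 + 4743691) = -3110766*4223801 = -13139256541566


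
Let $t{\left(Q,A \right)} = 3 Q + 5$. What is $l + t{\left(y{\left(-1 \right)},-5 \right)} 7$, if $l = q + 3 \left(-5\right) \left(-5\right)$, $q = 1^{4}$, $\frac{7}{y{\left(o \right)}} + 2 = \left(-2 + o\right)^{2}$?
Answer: $132$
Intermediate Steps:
$y{\left(o \right)} = \frac{7}{-2 + \left(-2 + o\right)^{2}}$
$q = 1$
$t{\left(Q,A \right)} = 5 + 3 Q$
$l = 76$ ($l = 1 + 3 \left(-5\right) \left(-5\right) = 1 - -75 = 1 + 75 = 76$)
$l + t{\left(y{\left(-1 \right)},-5 \right)} 7 = 76 + \left(5 + 3 \frac{7}{-2 + \left(-2 - 1\right)^{2}}\right) 7 = 76 + \left(5 + 3 \frac{7}{-2 + \left(-3\right)^{2}}\right) 7 = 76 + \left(5 + 3 \frac{7}{-2 + 9}\right) 7 = 76 + \left(5 + 3 \cdot \frac{7}{7}\right) 7 = 76 + \left(5 + 3 \cdot 7 \cdot \frac{1}{7}\right) 7 = 76 + \left(5 + 3 \cdot 1\right) 7 = 76 + \left(5 + 3\right) 7 = 76 + 8 \cdot 7 = 76 + 56 = 132$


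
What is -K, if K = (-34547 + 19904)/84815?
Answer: 14643/84815 ≈ 0.17265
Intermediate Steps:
K = -14643/84815 (K = -14643*1/84815 = -14643/84815 ≈ -0.17265)
-K = -1*(-14643/84815) = 14643/84815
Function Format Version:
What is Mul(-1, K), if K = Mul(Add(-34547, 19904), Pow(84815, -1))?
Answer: Rational(14643, 84815) ≈ 0.17265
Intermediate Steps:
K = Rational(-14643, 84815) (K = Mul(-14643, Rational(1, 84815)) = Rational(-14643, 84815) ≈ -0.17265)
Mul(-1, K) = Mul(-1, Rational(-14643, 84815)) = Rational(14643, 84815)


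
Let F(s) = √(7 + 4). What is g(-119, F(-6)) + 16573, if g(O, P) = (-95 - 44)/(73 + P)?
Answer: 88125067/5318 + 139*√11/5318 ≈ 16571.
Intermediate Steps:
F(s) = √11
g(O, P) = -139/(73 + P)
g(-119, F(-6)) + 16573 = -139/(73 + √11) + 16573 = 16573 - 139/(73 + √11)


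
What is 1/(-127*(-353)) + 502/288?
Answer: 11252725/6455664 ≈ 1.7431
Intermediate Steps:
1/(-127*(-353)) + 502/288 = -1/127*(-1/353) + 502*(1/288) = 1/44831 + 251/144 = 11252725/6455664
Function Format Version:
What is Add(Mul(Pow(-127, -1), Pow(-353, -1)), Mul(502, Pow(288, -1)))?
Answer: Rational(11252725, 6455664) ≈ 1.7431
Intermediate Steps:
Add(Mul(Pow(-127, -1), Pow(-353, -1)), Mul(502, Pow(288, -1))) = Add(Mul(Rational(-1, 127), Rational(-1, 353)), Mul(502, Rational(1, 288))) = Add(Rational(1, 44831), Rational(251, 144)) = Rational(11252725, 6455664)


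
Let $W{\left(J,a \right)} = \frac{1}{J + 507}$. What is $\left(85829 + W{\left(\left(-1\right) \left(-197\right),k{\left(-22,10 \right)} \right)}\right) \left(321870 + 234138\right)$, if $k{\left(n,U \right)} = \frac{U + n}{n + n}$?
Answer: $\frac{4199501805117}{88} \approx 4.7722 \cdot 10^{10}$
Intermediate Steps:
$k{\left(n,U \right)} = \frac{U + n}{2 n}$
$W{\left(J,a \right)} = \frac{1}{507 + J}$
$\left(85829 + W{\left(\left(-1\right) \left(-197\right),k{\left(-22,10 \right)} \right)}\right) \left(321870 + 234138\right) = \left(85829 + \frac{1}{507 - -197}\right) \left(321870 + 234138\right) = \left(85829 + \frac{1}{507 + 197}\right) 556008 = \left(85829 + \frac{1}{704}\right) 556008 = \frac{60423617}{704} \cdot 556008 = \frac{4199501805117}{88}$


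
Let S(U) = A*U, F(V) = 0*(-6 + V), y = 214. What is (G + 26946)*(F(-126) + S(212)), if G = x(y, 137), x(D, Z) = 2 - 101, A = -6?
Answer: -34149384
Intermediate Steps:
F(V) = 0
x(D, Z) = -99
G = -99
S(U) = -6*U
(G + 26946)*(F(-126) + S(212)) = (-99 + 26946)*(0 - 6*212) = 26847*(0 - 1272) = 26847*(-1272) = -34149384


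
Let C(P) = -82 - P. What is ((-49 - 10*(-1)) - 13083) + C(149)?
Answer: -13353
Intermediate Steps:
((-49 - 10*(-1)) - 13083) + C(149) = ((-49 - 10*(-1)) - 13083) + (-82 - 1*149) = ((-49 + 10) - 13083) + (-82 - 149) = (-39 - 13083) - 231 = -13122 - 231 = -13353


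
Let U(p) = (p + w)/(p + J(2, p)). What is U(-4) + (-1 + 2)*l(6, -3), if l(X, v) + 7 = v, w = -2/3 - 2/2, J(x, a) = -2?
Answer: -163/18 ≈ -9.0556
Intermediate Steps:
w = -5/3 (w = -2*⅓ - 2*½ = -⅔ - 1 = -5/3 ≈ -1.6667)
l(X, v) = -7 + v
U(p) = (-5/3 + p)/(-2 + p) (U(p) = (p - 5/3)/(p - 2) = (-5/3 + p)/(-2 + p))
U(-4) + (-1 + 2)*l(6, -3) = (-5/3 - 4)/(-2 - 4) + (-1 + 2)*(-7 - 3) = -17/3/(-6) + 1*(-10) = -⅙*(-17/3) - 10 = 17/18 - 10 = -163/18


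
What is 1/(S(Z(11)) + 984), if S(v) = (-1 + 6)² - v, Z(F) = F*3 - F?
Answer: 1/987 ≈ 0.0010132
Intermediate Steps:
Z(F) = 2*F (Z(F) = 3*F - F = 2*F)
S(v) = 25 - v (S(v) = 5² - v = 25 - v)
1/(S(Z(11)) + 984) = 1/((25 - 2*11) + 984) = 1/((25 - 1*22) + 984) = 1/((25 - 22) + 984) = 1/(3 + 984) = 1/987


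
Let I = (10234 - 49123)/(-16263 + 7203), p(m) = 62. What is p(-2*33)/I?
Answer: 187240/12963 ≈ 14.444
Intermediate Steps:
I = 12963/3020 (I = -38889/(-9060) = -38889*(-1/9060) = 12963/3020 ≈ 4.2924)
p(-2*33)/I = 62/(12963/3020) = 62*(3020/12963) = 187240/12963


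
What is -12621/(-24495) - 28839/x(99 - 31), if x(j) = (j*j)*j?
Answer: 1087344989/2567337280 ≈ 0.42353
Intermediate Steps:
x(j) = j³ (x(j) = j²*j = j³)
-12621/(-24495) - 28839/x(99 - 31) = -12621/(-24495) - 28839/(99 - 31)³ = -12621*(-1/24495) - 28839/(68³) = 4207/8165 - 28839/314432 = 1087344989/2567337280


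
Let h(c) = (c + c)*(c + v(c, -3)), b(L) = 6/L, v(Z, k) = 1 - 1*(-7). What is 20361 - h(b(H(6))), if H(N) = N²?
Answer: 366449/18 ≈ 20358.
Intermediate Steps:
v(Z, k) = 8 (v(Z, k) = 1 + 7 = 8)
h(c) = 2*c*(8 + c) (h(c) = (c + c)*(c + 8) = (2*c)*(8 + c) = 2*c*(8 + c))
20361 - h(b(H(6))) = 20361 - 2*6/(6²)*(8 + 6/(6²)) = 20361 - 2*6/36*(8 + 6/36) = 20361 - 2*6*(1/36)*(8 + 6*(1/36)) = 20361 - 2*(8 + ⅙)/6 = 20361 - 2*49/(6*6) = 20361 - 1*49/18 = 20361 - 49/18 = 366449/18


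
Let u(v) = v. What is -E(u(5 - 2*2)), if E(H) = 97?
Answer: -97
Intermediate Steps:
-E(u(5 - 2*2)) = -1*97 = -97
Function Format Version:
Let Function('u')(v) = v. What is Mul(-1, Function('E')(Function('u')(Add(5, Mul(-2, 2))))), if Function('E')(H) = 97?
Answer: -97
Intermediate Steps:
Mul(-1, Function('E')(Function('u')(Add(5, Mul(-2, 2))))) = Mul(-1, 97) = -97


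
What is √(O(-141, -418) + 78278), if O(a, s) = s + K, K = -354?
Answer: √77506 ≈ 278.40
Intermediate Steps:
O(a, s) = -354 + s (O(a, s) = s - 354 = -354 + s)
√(O(-141, -418) + 78278) = √((-354 - 418) + 78278) = √(-772 + 78278) = √77506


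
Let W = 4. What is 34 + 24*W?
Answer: 130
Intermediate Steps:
34 + 24*W = 34 + 24*4 = 34 + 96 = 130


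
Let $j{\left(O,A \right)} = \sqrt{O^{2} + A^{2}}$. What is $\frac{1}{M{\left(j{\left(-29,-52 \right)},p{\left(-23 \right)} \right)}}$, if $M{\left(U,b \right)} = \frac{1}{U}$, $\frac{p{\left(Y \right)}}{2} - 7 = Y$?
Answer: $\sqrt{3545} \approx 59.54$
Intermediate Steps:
$p{\left(Y \right)} = 14 + 2 Y$
$j{\left(O,A \right)} = \sqrt{A^{2} + O^{2}}$
$\frac{1}{M{\left(j{\left(-29,-52 \right)},p{\left(-23 \right)} \right)}} = \frac{1}{\frac{1}{\sqrt{\left(-52\right)^{2} + \left(-29\right)^{2}}}} = \frac{1}{\frac{1}{\sqrt{2704 + 841}}} = \frac{1}{\frac{1}{\sqrt{3545}}} = \frac{1}{\frac{1}{3545} \sqrt{3545}} = \sqrt{3545}$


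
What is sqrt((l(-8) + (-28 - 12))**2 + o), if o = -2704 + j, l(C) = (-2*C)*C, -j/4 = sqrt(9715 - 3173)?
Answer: 2*sqrt(6380 - sqrt(6542)) ≈ 158.73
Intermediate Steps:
j = -4*sqrt(6542) (j = -4*sqrt(9715 - 3173) = -4*sqrt(6542) ≈ -323.53)
l(C) = -2*C**2
o = -2704 - 4*sqrt(6542) ≈ -3027.5
sqrt((l(-8) + (-28 - 12))**2 + o) = sqrt((-2*(-8)**2 + (-28 - 12))**2 + (-2704 - 4*sqrt(6542))) = sqrt((-2*64 - 40)**2 + (-2704 - 4*sqrt(6542))) = sqrt((-128 - 40)**2 + (-2704 - 4*sqrt(6542))) = sqrt((-168)**2 + (-2704 - 4*sqrt(6542))) = sqrt(28224 + (-2704 - 4*sqrt(6542))) = sqrt(25520 - 4*sqrt(6542))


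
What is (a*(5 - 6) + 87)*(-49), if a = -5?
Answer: -4508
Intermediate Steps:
(a*(5 - 6) + 87)*(-49) = (-5*(5 - 6) + 87)*(-49) = (-5*(-1) + 87)*(-49) = (5 + 87)*(-49) = 92*(-49) = -4508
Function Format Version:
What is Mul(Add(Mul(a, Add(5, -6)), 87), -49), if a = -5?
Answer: -4508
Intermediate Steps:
Mul(Add(Mul(a, Add(5, -6)), 87), -49) = Mul(Add(Mul(-5, Add(5, -6)), 87), -49) = Mul(Add(Mul(-5, -1), 87), -49) = Mul(Add(5, 87), -49) = Mul(92, -49) = -4508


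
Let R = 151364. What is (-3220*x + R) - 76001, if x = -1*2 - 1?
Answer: 85023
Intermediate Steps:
x = -3 (x = -2 - 1 = -3)
(-3220*x + R) - 76001 = (-3220*(-3) + 151364) - 76001 = (9660 + 151364) - 76001 = 161024 - 76001 = 85023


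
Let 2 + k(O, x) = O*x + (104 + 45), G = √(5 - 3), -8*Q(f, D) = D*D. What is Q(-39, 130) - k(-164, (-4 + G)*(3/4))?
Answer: -5503/2 + 123*√2 ≈ -2577.6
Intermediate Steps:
Q(f, D) = -D²/8 (Q(f, D) = -D*D/8 = -D²/8)
G = √2 ≈ 1.4142
k(O, x) = 147 + O*x (k(O, x) = -2 + (O*x + (104 + 45)) = -2 + (O*x + 149) = -2 + (149 + O*x) = 147 + O*x)
Q(-39, 130) - k(-164, (-4 + G)*(3/4)) = -⅛*130² - (147 - 164*(-4 + √2)*3/4) = -⅛*16900 - (147 - 164*(-4 + √2)*3*(¼)) = -4225/2 - (147 - 164*(-4 + √2)*3/4) = -4225/2 - (147 - 164*(-3 + 3*√2/4)) = -4225/2 - (147 + (492 - 123*√2)) = -4225/2 - (639 - 123*√2) = -4225/2 + (-639 + 123*√2) = -5503/2 + 123*√2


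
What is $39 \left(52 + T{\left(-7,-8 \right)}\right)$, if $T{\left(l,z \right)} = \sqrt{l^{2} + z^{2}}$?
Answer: $2028 + 39 \sqrt{113} \approx 2442.6$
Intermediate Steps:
$39 \left(52 + T{\left(-7,-8 \right)}\right) = 39 \left(52 + \sqrt{\left(-7\right)^{2} + \left(-8\right)^{2}}\right) = 39 \left(52 + \sqrt{49 + 64}\right) = 39 \left(52 + \sqrt{113}\right) = 2028 + 39 \sqrt{113}$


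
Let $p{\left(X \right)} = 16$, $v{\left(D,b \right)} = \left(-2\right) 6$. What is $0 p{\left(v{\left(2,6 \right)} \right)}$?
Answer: $0$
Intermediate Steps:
$v{\left(D,b \right)} = -12$
$0 p{\left(v{\left(2,6 \right)} \right)} = 0 \cdot 16 = 0$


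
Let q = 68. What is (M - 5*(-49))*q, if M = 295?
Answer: 36720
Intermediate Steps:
(M - 5*(-49))*q = (295 - 5*(-49))*68 = (295 + 245)*68 = 540*68 = 36720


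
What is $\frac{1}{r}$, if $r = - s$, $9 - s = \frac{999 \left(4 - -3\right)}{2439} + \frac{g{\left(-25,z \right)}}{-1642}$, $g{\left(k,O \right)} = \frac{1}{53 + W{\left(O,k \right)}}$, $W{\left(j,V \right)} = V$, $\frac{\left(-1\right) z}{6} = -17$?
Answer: $- \frac{12459496}{76412383} \approx -0.16306$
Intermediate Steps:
$z = 102$ ($z = \left(-6\right) \left(-17\right) = 102$)
$g{\left(k,O \right)} = \frac{1}{53 + k}$
$s = \frac{76412383}{12459496}$ ($s = 9 - \left(\frac{999 \left(4 - -3\right)}{2439} + \frac{1}{\left(53 - 25\right) \left(-1642\right)}\right) = 9 - \left(999 \left(4 + 3\right) \frac{1}{2439} + \frac{1}{28} \left(- \frac{1}{1642}\right)\right) = 9 - \left(999 \cdot 7 \cdot \frac{1}{2439} + \frac{1}{28} \left(- \frac{1}{1642}\right)\right) = 9 - \left(6993 \cdot \frac{1}{2439} - \frac{1}{45976}\right) = 9 - \left(\frac{777}{271} - \frac{1}{45976}\right) = 9 - \frac{35723081}{12459496} = \frac{76412383}{12459496} \approx 6.1329$)
$r = - \frac{76412383}{12459496}$ ($r = \left(-1\right) \frac{76412383}{12459496} = - \frac{76412383}{12459496} \approx -6.1329$)
$\frac{1}{r} = \frac{1}{- \frac{76412383}{12459496}} = - \frac{12459496}{76412383}$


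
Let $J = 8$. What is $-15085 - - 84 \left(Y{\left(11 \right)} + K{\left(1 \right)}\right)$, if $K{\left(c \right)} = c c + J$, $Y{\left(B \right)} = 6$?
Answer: $-13825$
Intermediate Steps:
$K{\left(c \right)} = 8 + c^{2}$ ($K{\left(c \right)} = c c + 8 = c^{2} + 8 = 8 + c^{2}$)
$-15085 - - 84 \left(Y{\left(11 \right)} + K{\left(1 \right)}\right) = -15085 - - 84 \left(6 + \left(8 + 1^{2}\right)\right) = -15085 - - 84 \left(6 + \left(8 + 1\right)\right) = -15085 - - 84 \left(6 + 9\right) = -15085 - \left(-84\right) 15 = -15085 - -1260 = -15085 + 1260 = -13825$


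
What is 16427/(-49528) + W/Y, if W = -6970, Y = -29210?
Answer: -13462251/144671288 ≈ -0.093054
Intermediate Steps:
16427/(-49528) + W/Y = 16427/(-49528) - 6970/(-29210) = 16427*(-1/49528) - 6970*(-1/29210) = -16427/49528 + 697/2921 = -13462251/144671288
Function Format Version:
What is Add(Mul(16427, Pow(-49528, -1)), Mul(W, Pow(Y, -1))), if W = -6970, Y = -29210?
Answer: Rational(-13462251, 144671288) ≈ -0.093054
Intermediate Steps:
Add(Mul(16427, Pow(-49528, -1)), Mul(W, Pow(Y, -1))) = Add(Mul(16427, Pow(-49528, -1)), Mul(-6970, Pow(-29210, -1))) = Add(Mul(16427, Rational(-1, 49528)), Mul(-6970, Rational(-1, 29210))) = Add(Rational(-16427, 49528), Rational(697, 2921)) = Rational(-13462251, 144671288)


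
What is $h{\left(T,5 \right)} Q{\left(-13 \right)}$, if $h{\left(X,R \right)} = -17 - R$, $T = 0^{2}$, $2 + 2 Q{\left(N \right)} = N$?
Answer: $165$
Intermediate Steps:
$Q{\left(N \right)} = -1 + \frac{N}{2}$
$T = 0$
$h{\left(T,5 \right)} Q{\left(-13 \right)} = \left(-17 - 5\right) \left(-1 + \frac{1}{2} \left(-13\right)\right) = \left(-17 - 5\right) \left(-1 - \frac{13}{2}\right) = \left(-22\right) \left(- \frac{15}{2}\right) = 165$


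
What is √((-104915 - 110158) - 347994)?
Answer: 3*I*√62563 ≈ 750.38*I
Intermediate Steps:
√((-104915 - 110158) - 347994) = √(-215073 - 347994) = √(-563067) = 3*I*√62563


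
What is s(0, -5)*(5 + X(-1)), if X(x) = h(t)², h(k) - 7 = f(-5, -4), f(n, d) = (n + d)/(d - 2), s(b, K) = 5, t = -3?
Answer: 1545/4 ≈ 386.25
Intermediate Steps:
f(n, d) = (d + n)/(-2 + d)
h(k) = 17/2 (h(k) = 7 + (-4 - 5)/(-2 - 4) = 7 - 9/(-6) = 7 - ⅙*(-9) = 7 + 3/2 = 17/2)
X(x) = 289/4 (X(x) = (17/2)² = 289/4)
s(0, -5)*(5 + X(-1)) = 5*(5 + 289/4) = 5*(309/4) = 1545/4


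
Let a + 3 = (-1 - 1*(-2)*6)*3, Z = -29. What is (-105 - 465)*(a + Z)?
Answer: -570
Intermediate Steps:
a = 30 (a = -3 + (-1 - 1*(-2)*6)*3 = -3 + (-1 + 2*6)*3 = -3 + (-1 + 12)*3 = -3 + 11*3 = -3 + 33 = 30)
(-105 - 465)*(a + Z) = (-105 - 465)*(30 - 29) = -570*1 = -570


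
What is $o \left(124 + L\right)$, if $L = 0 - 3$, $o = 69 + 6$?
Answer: $9075$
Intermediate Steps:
$o = 75$
$L = -3$ ($L = 0 - 3 = -3$)
$o \left(124 + L\right) = 75 \left(124 - 3\right) = 75 \cdot 121 = 9075$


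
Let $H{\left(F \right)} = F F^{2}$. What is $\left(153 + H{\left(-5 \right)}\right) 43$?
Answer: $1204$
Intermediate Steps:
$H{\left(F \right)} = F^{3}$
$\left(153 + H{\left(-5 \right)}\right) 43 = \left(153 + \left(-5\right)^{3}\right) 43 = \left(153 - 125\right) 43 = 28 \cdot 43 = 1204$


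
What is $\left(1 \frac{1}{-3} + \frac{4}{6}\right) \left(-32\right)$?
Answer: $- \frac{32}{3} \approx -10.667$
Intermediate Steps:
$\left(1 \frac{1}{-3} + \frac{4}{6}\right) \left(-32\right) = \left(1 \left(- \frac{1}{3}\right) + 4 \cdot \frac{1}{6}\right) \left(-32\right) = \left(- \frac{1}{3} + \frac{2}{3}\right) \left(-32\right) = \frac{1}{3} \left(-32\right) = - \frac{32}{3}$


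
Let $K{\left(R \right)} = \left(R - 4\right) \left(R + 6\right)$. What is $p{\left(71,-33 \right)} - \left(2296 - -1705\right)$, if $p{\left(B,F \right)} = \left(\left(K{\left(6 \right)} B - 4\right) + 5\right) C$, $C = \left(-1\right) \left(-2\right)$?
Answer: $-591$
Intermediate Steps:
$C = 2$
$K{\left(R \right)} = \left(-4 + R\right) \left(6 + R\right)$
$p{\left(B,F \right)} = 2 + 48 B$ ($p{\left(B,F \right)} = \left(\left(\left(-24 + 6^{2} + 2 \cdot 6\right) B - 4\right) + 5\right) 2 = \left(\left(\left(-24 + 36 + 12\right) B - 4\right) + 5\right) 2 = \left(\left(24 B - 4\right) + 5\right) 2 = \left(\left(-4 + 24 B\right) + 5\right) 2 = \left(1 + 24 B\right) 2 = 2 + 48 B$)
$p{\left(71,-33 \right)} - \left(2296 - -1705\right) = \left(2 + 48 \cdot 71\right) - \left(2296 - -1705\right) = \left(2 + 3408\right) - \left(2296 + 1705\right) = 3410 - 4001 = -591$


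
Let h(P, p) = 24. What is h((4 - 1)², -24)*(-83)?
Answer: -1992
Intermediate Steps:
h((4 - 1)², -24)*(-83) = 24*(-83) = -1992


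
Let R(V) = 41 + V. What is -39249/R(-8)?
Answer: -13083/11 ≈ -1189.4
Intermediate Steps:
-39249/R(-8) = -39249/(41 - 8) = -39249/33 = -39249*1/33 = -13083/11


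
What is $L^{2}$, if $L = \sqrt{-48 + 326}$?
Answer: $278$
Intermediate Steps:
$L = \sqrt{278} \approx 16.673$
$L^{2} = \left(\sqrt{278}\right)^{2} = 278$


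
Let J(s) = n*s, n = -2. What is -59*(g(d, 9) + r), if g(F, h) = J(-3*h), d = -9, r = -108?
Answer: 3186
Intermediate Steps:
J(s) = -2*s
g(F, h) = 6*h (g(F, h) = -(-6)*h = 6*h)
-59*(g(d, 9) + r) = -59*(6*9 - 108) = -59*(54 - 108) = -59*(-54) = 3186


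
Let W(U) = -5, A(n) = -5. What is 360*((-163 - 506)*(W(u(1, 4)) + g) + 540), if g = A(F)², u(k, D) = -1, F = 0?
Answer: -4622400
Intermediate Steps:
g = 25 (g = (-5)² = 25)
360*((-163 - 506)*(W(u(1, 4)) + g) + 540) = 360*((-163 - 506)*(-5 + 25) + 540) = 360*(-669*20 + 540) = 360*(-13380 + 540) = 360*(-12840) = -4622400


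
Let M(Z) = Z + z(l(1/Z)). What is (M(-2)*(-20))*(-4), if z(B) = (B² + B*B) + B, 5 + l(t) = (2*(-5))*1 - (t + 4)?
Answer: 53120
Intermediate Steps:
l(t) = -19 - t (l(t) = -5 + ((2*(-5))*1 - (t + 4)) = -5 + (-10*1 - (4 + t)) = -5 + (-10 + (-4 - t)) = -5 + (-14 - t) = -19 - t)
z(B) = B + 2*B² (z(B) = (B² + B²) + B = 2*B² + B = B + 2*B²)
M(Z) = Z + (-37 - 2/Z)*(-19 - 1/Z) (M(Z) = Z + (-19 - 1/Z)*(1 + 2*(-19 - 1/Z)) = Z + (-19 - 1/Z)*(1 + (-38 - 2/Z)) = Z + (-19 - 1/Z)*(-37 - 2/Z) = Z + (-37 - 2/Z)*(-19 - 1/Z))
(M(-2)*(-20))*(-4) = ((703 - 2 + 2/(-2)² + 75/(-2))*(-20))*(-4) = ((703 - 2 + 2*(¼) + 75*(-½))*(-20))*(-4) = ((703 - 2 + ½ - 75/2)*(-20))*(-4) = (664*(-20))*(-4) = -13280*(-4) = 53120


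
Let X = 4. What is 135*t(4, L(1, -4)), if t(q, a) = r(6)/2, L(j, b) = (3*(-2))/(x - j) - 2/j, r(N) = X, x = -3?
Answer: 270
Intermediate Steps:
r(N) = 4
L(j, b) = -6/(-3 - j) - 2/j (L(j, b) = (3*(-2))/(-3 - j) - 2/j = -6/(-3 - j) - 2/j)
t(q, a) = 2 (t(q, a) = 4/2 = 4*(½) = 2)
135*t(4, L(1, -4)) = 135*2 = 270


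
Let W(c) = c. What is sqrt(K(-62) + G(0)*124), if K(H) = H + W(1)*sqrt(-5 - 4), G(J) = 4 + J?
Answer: sqrt(434 + 3*I) ≈ 20.833 + 0.072*I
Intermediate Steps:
K(H) = H + 3*I (K(H) = H + 1*sqrt(-5 - 4) = H + 1*sqrt(-9) = H + 1*(3*I) = H + 3*I)
sqrt(K(-62) + G(0)*124) = sqrt((-62 + 3*I) + (4 + 0)*124) = sqrt((-62 + 3*I) + 4*124) = sqrt((-62 + 3*I) + 496) = sqrt(434 + 3*I)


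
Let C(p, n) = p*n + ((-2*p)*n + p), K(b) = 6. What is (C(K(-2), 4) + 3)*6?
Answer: -90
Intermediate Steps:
C(p, n) = p - n*p (C(p, n) = n*p + (-2*n*p + p) = n*p + (p - 2*n*p) = p - n*p)
(C(K(-2), 4) + 3)*6 = (6*(1 - 1*4) + 3)*6 = (6*(1 - 4) + 3)*6 = (6*(-3) + 3)*6 = (-18 + 3)*6 = -15*6 = -90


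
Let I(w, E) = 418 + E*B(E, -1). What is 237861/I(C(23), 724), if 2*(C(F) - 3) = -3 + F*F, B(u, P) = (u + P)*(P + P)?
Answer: -237861/1046486 ≈ -0.22729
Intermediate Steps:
B(u, P) = 2*P*(P + u) (B(u, P) = (P + u)*(2*P) = 2*P*(P + u))
C(F) = 3/2 + F**2/2 (C(F) = 3 + (-3 + F*F)/2 = 3 + (-3 + F**2)/2 = 3 + (-3/2 + F**2/2) = 3/2 + F**2/2)
I(w, E) = 418 + E*(2 - 2*E) (I(w, E) = 418 + E*(2*(-1)*(-1 + E)) = 418 + E*(2 - 2*E))
237861/I(C(23), 724) = 237861/(418 - 2*724*(-1 + 724)) = 237861/(418 - 2*724*723) = 237861/(418 - 1046904) = 237861/(-1046486) = 237861*(-1/1046486) = -237861/1046486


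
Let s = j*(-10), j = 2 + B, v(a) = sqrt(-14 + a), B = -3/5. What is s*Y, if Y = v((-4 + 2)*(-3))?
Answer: -28*I*sqrt(2) ≈ -39.598*I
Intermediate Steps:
B = -3/5 (B = -3*1/5 = -3/5 ≈ -0.60000)
j = 7/5 (j = 2 - 3/5 = 7/5 ≈ 1.4000)
s = -14 (s = (7/5)*(-10) = -14)
Y = 2*I*sqrt(2) (Y = sqrt(-14 + (-4 + 2)*(-3)) = sqrt(-14 - 2*(-3)) = sqrt(-14 + 6) = sqrt(-8) = 2*I*sqrt(2) ≈ 2.8284*I)
s*Y = -28*I*sqrt(2)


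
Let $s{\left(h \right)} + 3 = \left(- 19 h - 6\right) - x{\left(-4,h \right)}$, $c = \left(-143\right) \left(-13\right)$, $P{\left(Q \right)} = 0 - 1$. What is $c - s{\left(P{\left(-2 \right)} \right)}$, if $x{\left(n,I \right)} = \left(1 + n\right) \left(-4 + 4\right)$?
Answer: $1849$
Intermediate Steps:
$P{\left(Q \right)} = -1$
$c = 1859$
$x{\left(n,I \right)} = 0$ ($x{\left(n,I \right)} = \left(1 + n\right) 0 = 0$)
$s{\left(h \right)} = -9 - 19 h$ ($s{\left(h \right)} = -3 - \left(6 + 19 h\right) = -9 - 19 h$)
$c - s{\left(P{\left(-2 \right)} \right)} = 1859 - \left(-9 - -19\right) = 1859 - \left(-9 + 19\right) = 1859 - 10 = 1849$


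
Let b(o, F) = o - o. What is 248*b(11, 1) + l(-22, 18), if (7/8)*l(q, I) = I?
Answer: 144/7 ≈ 20.571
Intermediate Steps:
l(q, I) = 8*I/7
b(o, F) = 0
248*b(11, 1) + l(-22, 18) = 248*0 + (8/7)*18 = 0 + 144/7 = 144/7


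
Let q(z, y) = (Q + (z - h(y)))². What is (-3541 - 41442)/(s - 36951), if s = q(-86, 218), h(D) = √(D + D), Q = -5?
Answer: 635025011/391358346 + 4093453*√109/195679173 ≈ 1.8410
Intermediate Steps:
h(D) = √2*√D (h(D) = √(2*D) = √2*√D)
q(z, y) = (-5 + z - √2*√y)² (q(z, y) = (-5 + (z - √2*√y))² = (-5 + z - √2*√y)²)
s = (91 + 2*√109)² (s = (5 - 1*(-86) + √2*√218)² = (5 + 86 + 2*√109)² = (91 + 2*√109)² ≈ 12517.)
(-3541 - 41442)/(s - 36951) = (-3541 - 41442)/((8717 + 364*√109) - 36951) = -44983/(-28234 + 364*√109)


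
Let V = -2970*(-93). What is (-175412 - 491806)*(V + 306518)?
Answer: -388806610704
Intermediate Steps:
V = 276210
(-175412 - 491806)*(V + 306518) = (-175412 - 491806)*(276210 + 306518) = -667218*582728 = -388806610704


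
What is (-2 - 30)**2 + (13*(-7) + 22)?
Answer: 955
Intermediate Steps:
(-2 - 30)**2 + (13*(-7) + 22) = (-32)**2 + (-91 + 22) = 1024 - 69 = 955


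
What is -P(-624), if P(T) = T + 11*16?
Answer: 448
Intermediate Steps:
P(T) = 176 + T (P(T) = T + 176 = 176 + T)
-P(-624) = -(176 - 624) = -1*(-448) = 448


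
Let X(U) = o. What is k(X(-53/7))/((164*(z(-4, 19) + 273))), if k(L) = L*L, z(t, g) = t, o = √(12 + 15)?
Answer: 27/44116 ≈ 0.00061202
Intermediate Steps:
o = 3*√3 (o = √27 = 3*√3 ≈ 5.1962)
X(U) = 3*√3
k(L) = L²
k(X(-53/7))/((164*(z(-4, 19) + 273))) = (3*√3)²/((164*(-4 + 273))) = 27/((164*269)) = 27/44116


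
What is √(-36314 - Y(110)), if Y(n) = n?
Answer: 2*I*√9106 ≈ 190.85*I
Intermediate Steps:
√(-36314 - Y(110)) = √(-36314 - 1*110) = √(-36314 - 110) = √(-36424) = 2*I*√9106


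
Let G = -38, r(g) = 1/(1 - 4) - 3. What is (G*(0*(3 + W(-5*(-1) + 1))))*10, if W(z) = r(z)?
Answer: 0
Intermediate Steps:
r(g) = -10/3 (r(g) = 1/(-3) - 3 = -⅓ - 3 = -10/3)
W(z) = -10/3
(G*(0*(3 + W(-5*(-1) + 1))))*10 = -0*(3 - 10/3)*10 = -0*(-1)/3*10 = -38*0*10 = 0*10 = 0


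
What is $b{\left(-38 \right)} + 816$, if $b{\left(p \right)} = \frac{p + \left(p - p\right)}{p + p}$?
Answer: $\frac{1633}{2} \approx 816.5$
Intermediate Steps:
$b{\left(p \right)} = \frac{1}{2}$ ($b{\left(p \right)} = \frac{p + 0}{2 p} = p \frac{1}{2 p} = \frac{1}{2}$)
$b{\left(-38 \right)} + 816 = \frac{1}{2} + 816 = \frac{1633}{2}$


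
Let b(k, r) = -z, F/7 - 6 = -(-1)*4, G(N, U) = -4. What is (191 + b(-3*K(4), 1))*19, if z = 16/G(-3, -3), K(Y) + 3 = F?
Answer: 3705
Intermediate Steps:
F = 70 (F = 42 + 7*(-(-1)*4) = 42 + 7*(-1*(-4)) = 42 + 7*4 = 42 + 28 = 70)
K(Y) = 67 (K(Y) = -3 + 70 = 67)
z = -4 (z = 16/(-4) = 16*(-¼) = -4)
b(k, r) = 4 (b(k, r) = -1*(-4) = 4)
(191 + b(-3*K(4), 1))*19 = (191 + 4)*19 = 195*19 = 3705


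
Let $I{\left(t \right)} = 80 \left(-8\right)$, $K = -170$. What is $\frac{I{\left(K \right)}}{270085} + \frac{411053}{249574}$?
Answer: $\frac{22171904429}{13481238758} \approx 1.6446$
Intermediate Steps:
$I{\left(t \right)} = -640$
$\frac{I{\left(K \right)}}{270085} + \frac{411053}{249574} = - \frac{640}{270085} + \frac{411053}{249574} = \left(-640\right) \frac{1}{270085} + 411053 \cdot \frac{1}{249574} = - \frac{128}{54017} + \frac{411053}{249574} = \frac{22171904429}{13481238758}$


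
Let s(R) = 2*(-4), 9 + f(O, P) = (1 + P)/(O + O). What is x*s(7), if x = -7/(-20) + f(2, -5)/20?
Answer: 6/5 ≈ 1.2000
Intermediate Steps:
f(O, P) = -9 + (1 + P)/(2*O) (f(O, P) = -9 + (1 + P)/(O + O) = -9 + (1 + P)/((2*O)) = -9 + (1 + P)*(1/(2*O)) = -9 + (1 + P)/(2*O))
x = -3/20 (x = -7/(-20) + ((½)*(1 - 5 - 18*2)/2)/20 = -7*(-1/20) + ((½)*(½)*(1 - 5 - 36))*(1/20) = 7/20 + ((½)*(½)*(-40))*(1/20) = 7/20 - 10*1/20 = 7/20 - ½ = -3/20 ≈ -0.15000)
s(R) = -8
x*s(7) = -3/20*(-8) = 6/5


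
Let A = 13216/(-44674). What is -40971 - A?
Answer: -130737517/3191 ≈ -40971.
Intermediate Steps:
A = -944/3191 (A = 13216*(-1/44674) = -944/3191 ≈ -0.29583)
-40971 - A = -40971 - 1*(-944/3191) = -40971 + 944/3191 = -130737517/3191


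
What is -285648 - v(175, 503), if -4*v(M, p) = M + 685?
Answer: -285433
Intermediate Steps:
v(M, p) = -685/4 - M/4 (v(M, p) = -(M + 685)/4 = -(685 + M)/4 = -685/4 - M/4)
-285648 - v(175, 503) = -285648 - (-685/4 - ¼*175) = -285648 - (-685/4 - 175/4) = -285648 - 1*(-215) = -285648 + 215 = -285433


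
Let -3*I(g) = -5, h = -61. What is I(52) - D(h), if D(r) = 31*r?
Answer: 5678/3 ≈ 1892.7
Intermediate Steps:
I(g) = 5/3 (I(g) = -⅓*(-5) = 5/3)
I(52) - D(h) = 5/3 - 31*(-61) = 5/3 - 1*(-1891) = 5/3 + 1891 = 5678/3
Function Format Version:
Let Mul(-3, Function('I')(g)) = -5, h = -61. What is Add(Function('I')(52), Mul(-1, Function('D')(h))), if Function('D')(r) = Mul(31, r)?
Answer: Rational(5678, 3) ≈ 1892.7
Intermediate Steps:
Function('I')(g) = Rational(5, 3) (Function('I')(g) = Mul(Rational(-1, 3), -5) = Rational(5, 3))
Add(Function('I')(52), Mul(-1, Function('D')(h))) = Add(Rational(5, 3), Mul(-1, Mul(31, -61))) = Add(Rational(5, 3), Mul(-1, -1891)) = Add(Rational(5, 3), 1891) = Rational(5678, 3)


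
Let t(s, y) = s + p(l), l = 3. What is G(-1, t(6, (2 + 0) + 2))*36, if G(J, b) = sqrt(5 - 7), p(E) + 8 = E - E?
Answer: 36*I*sqrt(2) ≈ 50.912*I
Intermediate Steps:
p(E) = -8 (p(E) = -8 + (E - E) = -8 + 0 = -8)
t(s, y) = -8 + s (t(s, y) = s - 8 = -8 + s)
G(J, b) = I*sqrt(2) (G(J, b) = sqrt(-2) = I*sqrt(2))
G(-1, t(6, (2 + 0) + 2))*36 = (I*sqrt(2))*36 = 36*I*sqrt(2)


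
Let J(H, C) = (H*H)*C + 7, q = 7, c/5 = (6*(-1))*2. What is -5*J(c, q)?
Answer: -126035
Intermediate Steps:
c = -60 (c = 5*((6*(-1))*2) = 5*(-6*2) = 5*(-12) = -60)
J(H, C) = 7 + C*H² (J(H, C) = H²*C + 7 = C*H² + 7 = 7 + C*H²)
-5*J(c, q) = -5*(7 + 7*(-60)²) = -5*(7 + 7*3600) = -5*(7 + 25200) = -5*25207 = -126035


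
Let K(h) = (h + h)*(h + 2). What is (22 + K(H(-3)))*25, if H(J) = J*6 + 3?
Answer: 10300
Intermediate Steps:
H(J) = 3 + 6*J (H(J) = 6*J + 3 = 3 + 6*J)
K(h) = 2*h*(2 + h) (K(h) = (2*h)*(2 + h) = 2*h*(2 + h))
(22 + K(H(-3)))*25 = (22 + 2*(3 + 6*(-3))*(2 + (3 + 6*(-3))))*25 = (22 + 2*(3 - 18)*(2 + (3 - 18)))*25 = (22 + 2*(-15)*(2 - 15))*25 = (22 + 2*(-15)*(-13))*25 = (22 + 390)*25 = 412*25 = 10300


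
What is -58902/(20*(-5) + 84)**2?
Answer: -29451/128 ≈ -230.09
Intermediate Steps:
-58902/(20*(-5) + 84)**2 = -58902/(-100 + 84)**2 = -58902/((-16)**2) = -58902/256 = -58902*1/256 = -29451/128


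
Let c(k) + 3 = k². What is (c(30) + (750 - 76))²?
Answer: 2468041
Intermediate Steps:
c(k) = -3 + k²
(c(30) + (750 - 76))² = ((-3 + 30²) + (750 - 76))² = ((-3 + 900) + 674)² = (897 + 674)² = 1571² = 2468041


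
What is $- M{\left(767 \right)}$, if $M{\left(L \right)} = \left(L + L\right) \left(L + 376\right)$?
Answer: $-1753362$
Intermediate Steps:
$M{\left(L \right)} = 2 L \left(376 + L\right)$
$- M{\left(767 \right)} = - 2 \cdot 767 \left(376 + 767\right) = - 2 \cdot 767 \cdot 1143 = \left(-1\right) 1753362 = -1753362$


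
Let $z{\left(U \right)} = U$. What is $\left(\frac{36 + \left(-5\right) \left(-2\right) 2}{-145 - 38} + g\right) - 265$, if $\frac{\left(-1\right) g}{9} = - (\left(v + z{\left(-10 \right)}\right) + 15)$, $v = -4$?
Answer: $- \frac{46904}{183} \approx -256.31$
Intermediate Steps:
$g = 9$ ($g = - 9 \left(- (\left(-4 - 10\right) + 15)\right) = - 9 \left(- (-14 + 15)\right) = - 9 \left(\left(-1\right) 1\right) = \left(-9\right) \left(-1\right) = 9$)
$\left(\frac{36 + \left(-5\right) \left(-2\right) 2}{-145 - 38} + g\right) - 265 = \left(\frac{36 + \left(-5\right) \left(-2\right) 2}{-145 - 38} + 9\right) - 265 = \left(\frac{36 + 10 \cdot 2}{-183} + 9\right) - 265 = \left(\left(36 + 20\right) \left(- \frac{1}{183}\right) + 9\right) - 265 = \left(56 \left(- \frac{1}{183}\right) + 9\right) - 265 = \left(- \frac{56}{183} + 9\right) - 265 = \frac{1591}{183} - 265 = - \frac{46904}{183}$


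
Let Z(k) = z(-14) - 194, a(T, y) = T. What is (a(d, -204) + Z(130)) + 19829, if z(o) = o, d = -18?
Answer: 19603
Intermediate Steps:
Z(k) = -208 (Z(k) = -14 - 194 = -208)
(a(d, -204) + Z(130)) + 19829 = (-18 - 208) + 19829 = -226 + 19829 = 19603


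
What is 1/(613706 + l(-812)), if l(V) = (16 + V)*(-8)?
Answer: 1/620074 ≈ 1.6127e-6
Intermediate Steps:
l(V) = -128 - 8*V
1/(613706 + l(-812)) = 1/(613706 + (-128 - 8*(-812))) = 1/(613706 + (-128 + 6496)) = 1/(613706 + 6368) = 1/620074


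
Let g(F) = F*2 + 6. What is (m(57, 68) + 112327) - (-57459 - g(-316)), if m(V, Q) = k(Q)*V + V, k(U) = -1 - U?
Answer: 165284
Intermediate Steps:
m(V, Q) = V + V*(-1 - Q) (m(V, Q) = (-1 - Q)*V + V = V*(-1 - Q) + V = V + V*(-1 - Q))
g(F) = 6 + 2*F (g(F) = 2*F + 6 = 6 + 2*F)
(m(57, 68) + 112327) - (-57459 - g(-316)) = (-1*68*57 + 112327) - (-57459 - (6 + 2*(-316))) = (-3876 + 112327) - (-57459 - (6 - 632)) = 108451 - (-57459 - 1*(-626)) = 108451 - (-57459 + 626) = 108451 - 1*(-56833) = 108451 + 56833 = 165284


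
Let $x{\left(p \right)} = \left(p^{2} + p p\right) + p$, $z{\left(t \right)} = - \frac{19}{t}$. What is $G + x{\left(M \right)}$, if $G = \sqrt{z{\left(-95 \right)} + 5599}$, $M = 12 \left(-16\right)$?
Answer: $73536 + \frac{2 \sqrt{34995}}{5} \approx 73611.0$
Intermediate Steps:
$M = -192$
$G = \frac{2 \sqrt{34995}}{5}$ ($G = \sqrt{- \frac{19}{-95} + 5599} = \sqrt{\left(-19\right) \left(- \frac{1}{95}\right) + 5599} = \sqrt{\frac{1}{5} + 5599} = \sqrt{\frac{27996}{5}} = \frac{2 \sqrt{34995}}{5} \approx 74.828$)
$x{\left(p \right)} = p + 2 p^{2}$ ($x{\left(p \right)} = \left(p^{2} + p^{2}\right) + p = 2 p^{2} + p = p + 2 p^{2}$)
$G + x{\left(M \right)} = \frac{2 \sqrt{34995}}{5} - 192 \left(1 + 2 \left(-192\right)\right) = \frac{2 \sqrt{34995}}{5} - 192 \left(1 - 384\right) = \frac{2 \sqrt{34995}}{5} - -73536 = \frac{2 \sqrt{34995}}{5} + 73536 = 73536 + \frac{2 \sqrt{34995}}{5}$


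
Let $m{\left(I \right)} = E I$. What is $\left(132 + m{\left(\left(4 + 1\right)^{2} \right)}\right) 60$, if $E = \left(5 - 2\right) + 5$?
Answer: $19920$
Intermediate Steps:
$E = 8$ ($E = 3 + 5 = 8$)
$m{\left(I \right)} = 8 I$
$\left(132 + m{\left(\left(4 + 1\right)^{2} \right)}\right) 60 = \left(132 + 8 \left(4 + 1\right)^{2}\right) 60 = \left(132 + 8 \cdot 5^{2}\right) 60 = \left(132 + 8 \cdot 25\right) 60 = \left(132 + 200\right) 60 = 332 \cdot 60 = 19920$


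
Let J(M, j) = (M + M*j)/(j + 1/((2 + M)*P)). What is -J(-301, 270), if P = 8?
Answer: 195117832/645839 ≈ 302.12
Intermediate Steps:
J(M, j) = (M + M*j)/(j + 1/(16 + 8*M)) (J(M, j) = (M + M*j)/(j + 1/((2 + M)*8)) = (M + M*j)/(j + 1/(16 + 8*M)))
-J(-301, 270) = -8*(-301)*(2 - 301 + 2*270 - 301*270)/(1 + 16*270 + 8*(-301)*270) = -8*(-301)*(2 - 301 + 540 - 81270)/(1 + 4320 - 650160) = -8*(-301)*(-81029)/(-645839) = -8*(-301)*(-1)*(-81029)/645839 = -1*(-195117832/645839) = 195117832/645839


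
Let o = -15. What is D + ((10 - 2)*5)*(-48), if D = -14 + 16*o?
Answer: -2174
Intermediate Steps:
D = -254 (D = -14 + 16*(-15) = -14 - 240 = -254)
D + ((10 - 2)*5)*(-48) = -254 + ((10 - 2)*5)*(-48) = -254 + (8*5)*(-48) = -254 + 40*(-48) = -254 - 1920 = -2174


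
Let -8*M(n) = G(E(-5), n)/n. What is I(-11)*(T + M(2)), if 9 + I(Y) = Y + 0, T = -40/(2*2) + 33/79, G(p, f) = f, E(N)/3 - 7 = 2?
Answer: 30675/158 ≈ 194.15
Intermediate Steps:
E(N) = 27 (E(N) = 21 + 3*2 = 21 + 6 = 27)
T = -757/79 (T = -40/4 + 33*(1/79) = -40*¼ + 33/79 = -10 + 33/79 = -757/79 ≈ -9.5823)
I(Y) = -9 + Y (I(Y) = -9 + (Y + 0) = -9 + Y)
M(n) = -⅛ (M(n) = -n/(8*n) = -⅛*1 = -⅛)
I(-11)*(T + M(2)) = (-9 - 11)*(-757/79 - ⅛) = -20*(-6135/632) = 30675/158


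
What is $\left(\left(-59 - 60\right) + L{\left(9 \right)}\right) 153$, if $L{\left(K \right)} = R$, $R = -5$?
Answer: $-18972$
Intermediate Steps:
$L{\left(K \right)} = -5$
$\left(\left(-59 - 60\right) + L{\left(9 \right)}\right) 153 = \left(\left(-59 - 60\right) - 5\right) 153 = \left(-119 - 5\right) 153 = \left(-124\right) 153 = -18972$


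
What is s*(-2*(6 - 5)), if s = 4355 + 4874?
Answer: -18458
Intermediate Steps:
s = 9229
s*(-2*(6 - 5)) = 9229*(-2*(6 - 5)) = 9229*(-2*1) = 9229*(-2) = -18458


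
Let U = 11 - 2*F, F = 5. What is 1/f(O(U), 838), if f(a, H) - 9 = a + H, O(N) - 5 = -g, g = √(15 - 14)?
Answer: 1/851 ≈ 0.0011751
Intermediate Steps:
g = 1 (g = √1 = 1)
U = 1 (U = 11 - 2*5 = 11 - 10 = 1)
O(N) = 4 (O(N) = 5 - 1*1 = 5 - 1 = 4)
f(a, H) = 9 + H + a (f(a, H) = 9 + (a + H) = 9 + (H + a) = 9 + H + a)
1/f(O(U), 838) = 1/(9 + 838 + 4) = 1/851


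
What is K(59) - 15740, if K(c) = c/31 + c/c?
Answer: -487850/31 ≈ -15737.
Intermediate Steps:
K(c) = 1 + c/31 (K(c) = c*(1/31) + 1 = c/31 + 1 = 1 + c/31)
K(59) - 15740 = (1 + (1/31)*59) - 15740 = (1 + 59/31) - 15740 = 90/31 - 15740 = -487850/31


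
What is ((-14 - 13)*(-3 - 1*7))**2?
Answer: 72900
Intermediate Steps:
((-14 - 13)*(-3 - 1*7))**2 = (-27*(-3 - 7))**2 = (-27*(-10))**2 = 270**2 = 72900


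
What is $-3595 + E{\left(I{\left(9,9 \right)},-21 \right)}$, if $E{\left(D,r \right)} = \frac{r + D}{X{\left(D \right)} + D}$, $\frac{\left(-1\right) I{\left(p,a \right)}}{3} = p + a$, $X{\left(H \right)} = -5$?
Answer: $- \frac{212030}{59} \approx -3593.7$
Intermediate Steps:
$I{\left(p,a \right)} = - 3 a - 3 p$ ($I{\left(p,a \right)} = - 3 \left(p + a\right) = - 3 \left(a + p\right) = - 3 a - 3 p$)
$E{\left(D,r \right)} = \frac{D + r}{-5 + D}$ ($E{\left(D,r \right)} = \frac{r + D}{-5 + D} = \frac{D + r}{-5 + D}$)
$-3595 + E{\left(I{\left(9,9 \right)},-21 \right)} = -3595 + \frac{\left(\left(-3\right) 9 - 27\right) - 21}{-5 - 54} = -3595 + \frac{\left(-27 - 27\right) - 21}{-5 - 54} = -3595 + \frac{-54 - 21}{-5 - 54} = -3595 + \frac{1}{-59} \left(-75\right) = -3595 - - \frac{75}{59} = -3595 + \frac{75}{59} = - \frac{212030}{59}$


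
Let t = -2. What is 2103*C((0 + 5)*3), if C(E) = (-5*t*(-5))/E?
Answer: -7010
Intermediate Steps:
C(E) = -50/E (C(E) = (-5*(-2)*(-5))/E = (10*(-5))/E = -50/E)
2103*C((0 + 5)*3) = 2103*(-50*1/(3*(0 + 5))) = 2103*(-50/(5*3)) = 2103*(-50/15) = 2103*(-50*1/15) = 2103*(-10/3) = -7010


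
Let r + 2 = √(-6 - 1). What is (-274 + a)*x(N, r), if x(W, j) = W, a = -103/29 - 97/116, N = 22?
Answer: -355223/58 ≈ -6124.5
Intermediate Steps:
a = -509/116 (a = -103*1/29 - 97*1/116 = -103/29 - 97/116 = -509/116 ≈ -4.3879)
r = -2 + I*√7 (r = -2 + √(-6 - 1) = -2 + √(-7) = -2 + I*√7 ≈ -2.0 + 2.6458*I)
(-274 + a)*x(N, r) = (-274 - 509/116)*22 = -32293/116*22 = -355223/58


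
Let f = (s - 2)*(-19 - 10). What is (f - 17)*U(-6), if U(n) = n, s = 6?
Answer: 798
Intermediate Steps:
f = -116 (f = (6 - 2)*(-19 - 10) = 4*(-29) = -116)
(f - 17)*U(-6) = (-116 - 17)*(-6) = -133*(-6) = 798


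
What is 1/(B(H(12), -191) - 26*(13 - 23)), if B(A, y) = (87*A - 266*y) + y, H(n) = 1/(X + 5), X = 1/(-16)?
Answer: 79/4020517 ≈ 1.9649e-5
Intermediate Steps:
X = -1/16 ≈ -0.062500
H(n) = 16/79 (H(n) = 1/(-1/16 + 5) = 1/(79/16) = 16/79)
B(A, y) = -265*y + 87*A (B(A, y) = (-266*y + 87*A) + y = -265*y + 87*A)
1/(B(H(12), -191) - 26*(13 - 23)) = 1/((-265*(-191) + 87*(16/79)) - 26*(13 - 23)) = 1/((50615 + 1392/79) - 26*(-10)) = 1/(3999977/79 + 260) = 1/(4020517/79) = 79/4020517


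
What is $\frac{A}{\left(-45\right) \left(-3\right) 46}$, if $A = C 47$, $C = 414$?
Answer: $\frac{47}{15} \approx 3.1333$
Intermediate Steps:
$A = 19458$ ($A = 414 \cdot 47 = 19458$)
$\frac{A}{\left(-45\right) \left(-3\right) 46} = \frac{19458}{\left(-45\right) \left(-3\right) 46} = \frac{19458}{135 \cdot 46} = \frac{19458}{6210} = 19458 \cdot \frac{1}{6210} = \frac{47}{15}$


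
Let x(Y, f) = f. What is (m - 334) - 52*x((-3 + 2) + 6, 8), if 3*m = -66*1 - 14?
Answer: -2330/3 ≈ -776.67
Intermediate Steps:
m = -80/3 (m = (-66*1 - 14)/3 = (-66 - 14)/3 = (⅓)*(-80) = -80/3 ≈ -26.667)
(m - 334) - 52*x((-3 + 2) + 6, 8) = (-80/3 - 334) - 52*8 = -1082/3 - 416 = -2330/3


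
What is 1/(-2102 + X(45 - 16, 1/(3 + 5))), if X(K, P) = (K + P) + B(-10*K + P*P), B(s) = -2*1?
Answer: -8/16599 ≈ -0.00048196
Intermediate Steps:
B(s) = -2
X(K, P) = -2 + K + P (X(K, P) = (K + P) - 2 = -2 + K + P)
1/(-2102 + X(45 - 16, 1/(3 + 5))) = 1/(-2102 + (-2 + (45 - 16) + 1/(3 + 5))) = 1/(-2102 + (-2 + 29 + 1/8)) = 1/(-2102 + 217/8) = 1/(-16599/8) = -8/16599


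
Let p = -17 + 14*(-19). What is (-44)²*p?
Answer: -547888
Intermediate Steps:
p = -283 (p = -17 - 266 = -283)
(-44)²*p = (-44)²*(-283) = 1936*(-283) = -547888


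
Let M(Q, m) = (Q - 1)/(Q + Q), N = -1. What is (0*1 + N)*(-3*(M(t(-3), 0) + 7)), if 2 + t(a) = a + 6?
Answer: 21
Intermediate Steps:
t(a) = 4 + a (t(a) = -2 + (a + 6) = -2 + (6 + a) = 4 + a)
M(Q, m) = (-1 + Q)/(2*Q) (M(Q, m) = (-1 + Q)/((2*Q)) = (-1 + Q)*(1/(2*Q)) = (-1 + Q)/(2*Q))
(0*1 + N)*(-3*(M(t(-3), 0) + 7)) = (0*1 - 1)*(-3*((-1 + (4 - 3))/(2*(4 - 3)) + 7)) = (0 - 1)*(-3*((½)*(-1 + 1)/1 + 7)) = -(-3)*((½)*1*0 + 7) = -(-3)*(0 + 7) = -(-3)*7 = -1*(-21) = 21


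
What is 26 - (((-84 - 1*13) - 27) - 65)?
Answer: 215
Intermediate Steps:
26 - (((-84 - 1*13) - 27) - 65) = 26 - (((-84 - 13) - 27) - 65) = 26 - ((-97 - 27) - 65) = 26 - (-124 - 65) = 26 - 1*(-189) = 26 + 189 = 215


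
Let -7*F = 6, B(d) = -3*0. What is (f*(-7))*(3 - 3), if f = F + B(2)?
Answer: 0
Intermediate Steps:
B(d) = 0
F = -6/7 (F = -1/7*6 = -6/7 ≈ -0.85714)
f = -6/7 (f = -6/7 + 0 = -6/7 ≈ -0.85714)
(f*(-7))*(3 - 3) = (-6/7*(-7))*(3 - 3) = 6*0 = 0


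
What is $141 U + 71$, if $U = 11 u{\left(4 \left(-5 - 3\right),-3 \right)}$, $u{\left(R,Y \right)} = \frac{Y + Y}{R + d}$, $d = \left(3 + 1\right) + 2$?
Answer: $\frac{5576}{13} \approx 428.92$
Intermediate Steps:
$d = 6$ ($d = 4 + 2 = 6$)
$u{\left(R,Y \right)} = \frac{2 Y}{6 + R}$ ($u{\left(R,Y \right)} = \frac{Y + Y}{R + 6} = \frac{2 Y}{6 + R}$)
$U = \frac{33}{13}$ ($U = 11 \cdot 2 \left(-3\right) \frac{1}{6 + 4 \left(-5 - 3\right)} = 11 \cdot 2 \left(-3\right) \frac{1}{6 + 4 \left(-8\right)} = 11 \cdot 2 \left(-3\right) \frac{1}{6 - 32} = 11 \cdot 2 \left(-3\right) \frac{1}{-26} = 11 \cdot 2 \left(-3\right) \left(- \frac{1}{26}\right) = 11 \cdot \frac{3}{13} = \frac{33}{13} \approx 2.5385$)
$141 U + 71 = 141 \cdot \frac{33}{13} + 71 = \frac{4653}{13} + 71 = \frac{5576}{13}$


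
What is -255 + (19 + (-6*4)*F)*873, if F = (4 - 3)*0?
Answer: 16332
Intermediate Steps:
F = 0 (F = 1*0 = 0)
-255 + (19 + (-6*4)*F)*873 = -255 + (19 - 6*4*0)*873 = -255 + (19 - 24*0)*873 = -255 + (19 + 0)*873 = -255 + 19*873 = -255 + 16587 = 16332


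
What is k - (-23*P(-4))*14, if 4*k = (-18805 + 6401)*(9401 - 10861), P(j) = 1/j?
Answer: 9054759/2 ≈ 4.5274e+6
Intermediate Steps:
P(j) = 1/j
k = 4527460 (k = ((-18805 + 6401)*(9401 - 10861))/4 = (-12404*(-1460))/4 = (1/4)*18109840 = 4527460)
k - (-23*P(-4))*14 = 4527460 - (-23/(-4))*14 = 4527460 - (-23*(-1/4))*14 = 4527460 - 23*14/4 = 4527460 - 1*161/2 = 4527460 - 161/2 = 9054759/2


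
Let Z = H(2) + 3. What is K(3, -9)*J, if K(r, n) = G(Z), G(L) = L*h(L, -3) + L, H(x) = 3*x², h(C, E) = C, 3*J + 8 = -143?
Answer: -12080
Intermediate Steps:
J = -151/3 (J = -8/3 + (⅓)*(-143) = -8/3 - 143/3 = -151/3 ≈ -50.333)
Z = 15 (Z = 3*2² + 3 = 3*4 + 3 = 12 + 3 = 15)
G(L) = L + L² (G(L) = L*L + L = L² + L = L + L²)
K(r, n) = 240 (K(r, n) = 15*(1 + 15) = 15*16 = 240)
K(3, -9)*J = 240*(-151/3) = -12080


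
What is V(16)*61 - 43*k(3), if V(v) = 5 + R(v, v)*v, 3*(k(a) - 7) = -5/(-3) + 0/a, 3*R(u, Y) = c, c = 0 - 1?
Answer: -3107/9 ≈ -345.22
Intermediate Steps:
c = -1
R(u, Y) = -1/3 (R(u, Y) = (1/3)*(-1) = -1/3)
k(a) = 68/9 (k(a) = 7 + (-5/(-3) + 0/a)/3 = 7 + (-5*(-1/3) + 0)/3 = 7 + (5/3 + 0)/3 = 7 + (1/3)*(5/3) = 7 + 5/9 = 68/9)
V(v) = 5 - v/3
V(16)*61 - 43*k(3) = (5 - 1/3*16)*61 - 43*68/9 = (5 - 16/3)*61 - 2924/9 = -1/3*61 - 2924/9 = -61/3 - 2924/9 = -3107/9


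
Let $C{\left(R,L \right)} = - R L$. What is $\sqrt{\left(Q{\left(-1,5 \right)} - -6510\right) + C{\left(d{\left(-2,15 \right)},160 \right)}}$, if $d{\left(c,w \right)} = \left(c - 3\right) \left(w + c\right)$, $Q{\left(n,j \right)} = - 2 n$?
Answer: $4 \sqrt{1057} \approx 130.05$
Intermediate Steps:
$d{\left(c,w \right)} = \left(-3 + c\right) \left(c + w\right)$
$C{\left(R,L \right)} = - L R$
$\sqrt{\left(Q{\left(-1,5 \right)} - -6510\right) + C{\left(d{\left(-2,15 \right)},160 \right)}} = \sqrt{\left(\left(-2\right) \left(-1\right) - -6510\right) - 160 \left(\left(-2\right)^{2} - -6 - 45 - 30\right)} = \sqrt{\left(2 + 6510\right) - 160 \left(4 + 6 - 45 - 30\right)} = \sqrt{6512 - 160 \left(-65\right)} = \sqrt{6512 + 10400} = \sqrt{16912} = 4 \sqrt{1057}$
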